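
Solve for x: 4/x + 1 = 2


Subtract 1 from both sides: 4/x = 1
Multiply both sides by x: 4 = 1 * x
Divide by 1: x = 4

x = 4


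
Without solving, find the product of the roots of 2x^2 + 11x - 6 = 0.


By Vieta's formulas for ax^2 + bx + c = 0:
  Sum of roots = -b/a
  Product of roots = c/a

Here a = 2, b = 11, c = -6
Sum = -(11)/2 = -11/2
Product = -6/2 = -3

Product = -3


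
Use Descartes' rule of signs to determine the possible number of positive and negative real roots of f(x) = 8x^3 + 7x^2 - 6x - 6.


Descartes' rule of signs:

For positive roots, count sign changes in f(x) = 8x^3 + 7x^2 - 6x - 6:
Signs of coefficients: +, +, -, -
Number of sign changes: 1
Possible positive real roots: 1

For negative roots, examine f(-x) = -8x^3 + 7x^2 + 6x - 6:
Signs of coefficients: -, +, +, -
Number of sign changes: 2
Possible negative real roots: 2, 0

Positive roots: 1; Negative roots: 2 or 0


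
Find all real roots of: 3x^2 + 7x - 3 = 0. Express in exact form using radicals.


Using the quadratic formula: x = (-b ± sqrt(b^2 - 4ac)) / (2a)
Here a = 3, b = 7, c = -3
Discriminant = b^2 - 4ac = 7^2 - 4(3)(-3) = 49 + 36 = 85
Since discriminant = 85 > 0, there are two real roots.
x = (-7 ± sqrt(85)) / 6
Numerically: x ≈ 0.3699 or x ≈ -2.7033

x = (-7 + sqrt(85)) / 6 or x = (-7 - sqrt(85)) / 6


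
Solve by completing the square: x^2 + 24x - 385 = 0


Start: x^2 + 24x - 385 = 0
Move constant: x^2 + 24x = 385
Half of 24 is 12, squared is 144
Add 144 to both sides: x^2 + 24x + 144 = 529
(x + 12)^2 = 529
x + 12 = ±23
x = -12 + 23 = 11 or x = -12 - 23 = -35

x = -35, x = 11


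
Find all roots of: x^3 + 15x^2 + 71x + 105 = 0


Let p(x) = x^3 + 15x^2 + 71x + 105. By the rational root theorem (leading coefficient 1), any rational root is an integer divisor of 105: try ±1, ±2, ... in turn.
Test x = 1: value = 192 ≠ 0.
Test x = -1: value = 48 ≠ 0.
Test x = 3: value = 480 ≠ 0.
Test x = -3: value = 0 ✓, so (x + 3) is a factor.
Synthetic division by (x + 3): bring down 1; 1(-3) + 15 = 12; 12(-3) + 71 = 35; 35(-3) + 105 = 0 → quotient x^2 + 12x + 35, remainder 0.
Solve the quadratic x^2 + 12x + 35 = 0: discriminant = 12^2 - 4(1)(35) = 144 - 140 = 4.
sqrt(4) = 2, so x = (-12 ± 2)/2: x = -5 or x = -7.
Collecting all roots found:

x = -7, x = -5, x = -3


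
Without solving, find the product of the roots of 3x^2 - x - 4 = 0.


By Vieta's formulas for ax^2 + bx + c = 0:
  Sum of roots = -b/a
  Product of roots = c/a

Here a = 3, b = -1, c = -4
Sum = -(-1)/3 = 1/3
Product = -4/3 = -4/3

Product = -4/3


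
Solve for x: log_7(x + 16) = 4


Convert to exponential form: x + 16 = 7^4 = 2401
x = 2401 - 16 = 2385
Check: log_7(2385 + 16) = log_7(2401) = log_7(2401) = 4 ✓

x = 2385


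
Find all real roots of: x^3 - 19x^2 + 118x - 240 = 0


Let p(x) = x^3 - 19x^2 + 118x - 240. By the rational root theorem (leading coefficient 1), any rational root is an integer divisor of 240: try ±1, ±2, ... in turn.
Test x = 1: value = -140 ≠ 0.
Test x = -1: value = -378 ≠ 0.
Test x = 2: value = -72 ≠ 0.
Test x = -2: value = -560 ≠ 0.
Test x = 3: value = -30 ≠ 0.
Test x = -3: value = -792 ≠ 0.
Test x = 4: value = -8 ≠ 0.
Test x = -4: value = -1080 ≠ 0.
Test x = 5: value = 0 ✓, so (x - 5) is a factor.
Synthetic division by (x - 5): bring down 1; 1(5) - 19 = -14; (-14)(5) + 118 = 48; 48(5) - 240 = 0 → quotient x^2 - 14x + 48, remainder 0.
Solve the quadratic x^2 - 14x + 48 = 0: discriminant = (-14)^2 - 4(1)(48) = 196 - 192 = 4.
sqrt(4) = 2, so x = (14 ± 2)/2: x = 8 or x = 6.

x = 5, x = 6, x = 8


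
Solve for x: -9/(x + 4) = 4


Multiply both sides by (x + 4): -9 = 4(x + 4)
Distribute: -9 = 4x + 16
4x = -9 - 16 = -25
x = -25/4

x = -25/4


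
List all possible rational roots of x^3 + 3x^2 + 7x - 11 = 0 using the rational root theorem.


Rational root theorem: possible roots are ±p/q where:
  p divides the constant term (-11): p ∈ {1, 11}
  q divides the leading coefficient (1): q ∈ {1}

All possible rational roots: -11, -1, 1, 11

-11, -1, 1, 11


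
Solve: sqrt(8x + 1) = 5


Square both sides: 8x + 1 = 5^2 = 25
8x = 25 - 1 = 24
x = 3
Check: sqrt(8*3 + 1) = sqrt(25) = 5 ✓

x = 3


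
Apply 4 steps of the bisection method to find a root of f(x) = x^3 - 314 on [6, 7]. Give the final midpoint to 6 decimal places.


f(x) = x^3 - 314
f(6) = -98 < 0
f(7) = 29 > 0

Step 1: midpoint = (6.000000 + 7.000000)/2 = 6.500000
  f(6.500000) = -39.375000
  f(mid) < 0, so root is in [6.500000, 7.000000]

Step 2: midpoint = (6.500000 + 7.000000)/2 = 6.750000
  f(6.750000) = -6.453125
  f(mid) < 0, so root is in [6.750000, 7.000000]

Step 3: midpoint = (6.750000 + 7.000000)/2 = 6.875000
  f(6.875000) = 10.951172
  f(mid) > 0, so root is in [6.750000, 6.875000]

Step 4: midpoint = (6.750000 + 6.875000)/2 = 6.812500
  f(6.812500) = 2.169189
  f(mid) > 0, so root is in [6.750000, 6.812500]

midpoint = 6.812500


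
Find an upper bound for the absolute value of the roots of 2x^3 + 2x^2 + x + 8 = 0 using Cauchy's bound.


Cauchy's bound: all roots r satisfy |r| <= 1 + max(|a_i/a_n|) for i = 0,...,n-1
where a_n is the leading coefficient.

Coefficients: [2, 2, 1, 8]
Leading coefficient a_n = 2
Ratios |a_i/a_n|: 1, 1/2, 4
Maximum ratio: 4
Cauchy's bound: |r| <= 1 + 4 = 5

Upper bound = 5


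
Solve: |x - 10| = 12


An absolute value equation |expr| = 12 gives two cases:
Case 1: x - 10 = 12
  x = 22, so x = 22
Case 2: x - 10 = -12
  x = -2, so x = -2

x = -2, x = 22


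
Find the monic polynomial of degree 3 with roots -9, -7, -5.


A monic polynomial with roots -9, -7, -5 is:
p(x) = (x + 9)(x + 7)(x + 5)
After multiplying by (x + 9): x + 9
After multiplying by (x + 7): x^2 + 16x + 63
After multiplying by (x + 5): x^3 + 21x^2 + 143x + 315

x^3 + 21x^2 + 143x + 315


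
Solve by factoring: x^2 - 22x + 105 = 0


We need two numbers that multiply to 105 and add to -22.
Those numbers are -15 and -7 (since (-15) * (-7) = 105 and (-15) + (-7) = -22).
So x^2 - 22x + 105 = (x - 15)(x - 7) = 0
Setting each factor to zero: x = 15 or x = 7

x = 7, x = 15


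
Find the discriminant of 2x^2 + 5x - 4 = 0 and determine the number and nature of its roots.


For ax^2 + bx + c = 0, discriminant D = b^2 - 4ac
Here a = 2, b = 5, c = -4
D = (5)^2 - 4(2)(-4) = 25 + 32 = 57

D = 57 > 0 but not a perfect square
The equation has 2 distinct real irrational roots.

Discriminant = 57, 2 distinct real irrational roots


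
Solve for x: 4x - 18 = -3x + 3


Starting with: 4x - 18 = -3x + 3
Move all x terms to left: (4 + 3)x = 3 + 18
Simplify: 7x = 21
Divide both sides by 7: x = 3

x = 3


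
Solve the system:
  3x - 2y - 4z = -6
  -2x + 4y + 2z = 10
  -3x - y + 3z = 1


Using Cramer's rule. Expand each determinant along the first row.
D  = 3*[4*3 - 2*(-1)] - (-2)*[(-2)*3 - 2*(-3)] + (-4)*[(-2)*(-1) - 4*(-3)]
  = 3*(14) - (-2)*(0) + (-4)*(14) = -14
Dx = (-6)*[4*3 - 2*(-1)] - (-2)*[10*3 - 2*1] + (-4)*[10*(-1) - 4*1]
  = (-6)*(14) - (-2)*(28) + (-4)*(-14) = 28
Dy = 3*[10*3 - 2*1] - (-6)*[(-2)*3 - 2*(-3)] + (-4)*[(-2)*1 - 10*(-3)]
  = 3*(28) - (-6)*(0) + (-4)*(28) = -28
Dz = 3*[4*1 - 10*(-1)] - (-2)*[(-2)*1 - 10*(-3)] + (-6)*[(-2)*(-1) - 4*(-3)]
  = 3*(14) - (-2)*(28) + (-6)*(14) = 14
x = Dx/D = 28/-14 = -2, y = Dy/D = -28/-14 = 2, z = Dz/D = 14/-14 = -1
Check eq1: (3)(-2) + (-2)(2) + (-4)(-1) = -6 = -6 ✓
Check eq2: (-2)(-2) + (4)(2) + (2)(-1) = 10 = 10 ✓
Check eq3: (-3)(-2) + (-1)(2) + (3)(-1) = 1 = 1 ✓

x = -2, y = 2, z = -1


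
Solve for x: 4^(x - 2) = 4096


Express both sides with the same base.
4096 = 4^6
Since the bases match, equate exponents: x - 2 = 6
So x = 6 - (-2) = 8

x = 8


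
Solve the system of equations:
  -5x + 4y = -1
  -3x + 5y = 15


Using Cramer's rule:
Determinant D = (-5)(5) - (-3)(4) = -25 + 12 = -13
Dx = (-1)(5) - (15)(4) = -5 - 60 = -65
Dy = (-5)(15) - (-3)(-1) = -75 - 3 = -78
x = Dx/D = -65/-13 = 5
y = Dy/D = -78/-13 = 6

x = 5, y = 6


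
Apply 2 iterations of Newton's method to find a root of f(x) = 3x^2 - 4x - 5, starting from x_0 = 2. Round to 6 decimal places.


Newton's method: x_(n+1) = x_n - f(x_n)/f'(x_n)
f(x) = 3x^2 - 4x - 5
f'(x) = 6x - 4

Iteration 1:
  f(2.000000) = -1.000000
  f'(2.000000) = 8.000000
  x_1 = 2.000000 - (-1.000000)/(8.000000) = 2.125000

Iteration 2:
  f(2.125000) = 0.046875
  f'(2.125000) = 8.750000
  x_2 = 2.125000 - (0.046875)/(8.750000) = 2.119643

x_2 = 2.119643


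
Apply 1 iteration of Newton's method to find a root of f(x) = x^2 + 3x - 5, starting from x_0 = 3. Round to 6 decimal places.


Newton's method: x_(n+1) = x_n - f(x_n)/f'(x_n)
f(x) = x^2 + 3x - 5
f'(x) = 2x + 3

Iteration 1:
  f(3.000000) = 13.000000
  f'(3.000000) = 9.000000
  x_1 = 3.000000 - (13.000000)/(9.000000) = 1.555556

x_1 = 1.555556


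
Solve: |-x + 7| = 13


An absolute value equation |expr| = 13 gives two cases:
Case 1: -x + 7 = 13
  -x = 6, so x = -6
Case 2: -x + 7 = -13
  -x = -20, so x = 20

x = -6, x = 20


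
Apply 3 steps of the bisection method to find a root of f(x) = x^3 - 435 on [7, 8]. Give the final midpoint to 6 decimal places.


f(x) = x^3 - 435
f(7) = -92 < 0
f(8) = 77 > 0

Step 1: midpoint = (7.000000 + 8.000000)/2 = 7.500000
  f(7.500000) = -13.125000
  f(mid) < 0, so root is in [7.500000, 8.000000]

Step 2: midpoint = (7.500000 + 8.000000)/2 = 7.750000
  f(7.750000) = 30.484375
  f(mid) > 0, so root is in [7.500000, 7.750000]

Step 3: midpoint = (7.500000 + 7.750000)/2 = 7.625000
  f(7.625000) = 8.322266
  f(mid) > 0, so root is in [7.500000, 7.625000]

midpoint = 7.625000


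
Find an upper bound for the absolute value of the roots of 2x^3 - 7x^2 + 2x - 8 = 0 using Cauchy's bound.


Cauchy's bound: all roots r satisfy |r| <= 1 + max(|a_i/a_n|) for i = 0,...,n-1
where a_n is the leading coefficient.

Coefficients: [2, -7, 2, -8]
Leading coefficient a_n = 2
Ratios |a_i/a_n|: 7/2, 1, 4
Maximum ratio: 4
Cauchy's bound: |r| <= 1 + 4 = 5

Upper bound = 5


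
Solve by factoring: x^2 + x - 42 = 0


We need two numbers that multiply to -42 and add to 1.
Those numbers are -6 and 7 (since (-6) * 7 = -42 and (-6) + 7 = 1).
So x^2 + x - 42 = (x - 6)(x + 7) = 0
Setting each factor to zero: x = 6 or x = -7

x = -7, x = 6


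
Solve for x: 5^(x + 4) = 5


Express both sides with the same base.
5 = 5^1
Since the bases match, equate exponents: x + 4 = 1
So x = 1 - (4) = -3

x = -3


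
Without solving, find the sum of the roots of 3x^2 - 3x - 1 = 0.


By Vieta's formulas for ax^2 + bx + c = 0:
  Sum of roots = -b/a
  Product of roots = c/a

Here a = 3, b = -3, c = -1
Sum = -(-3)/3 = 1
Product = -1/3 = -1/3

Sum = 1


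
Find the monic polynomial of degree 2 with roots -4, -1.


A monic polynomial with roots -4, -1 is:
p(x) = (x + 4)(x + 1)
After multiplying by (x + 4): x + 4
After multiplying by (x + 1): x^2 + 5x + 4

x^2 + 5x + 4


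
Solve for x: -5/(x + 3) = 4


Multiply both sides by (x + 3): -5 = 4(x + 3)
Distribute: -5 = 4x + 12
4x = -5 - 12 = -17
x = -17/4

x = -17/4


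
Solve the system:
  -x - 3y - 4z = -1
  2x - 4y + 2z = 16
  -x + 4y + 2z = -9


Using Cramer's rule. Expand each determinant along the first row.
D  = (-1)*[(-4)*2 - 2*4] - (-3)*[2*2 - 2*(-1)] + (-4)*[2*4 - (-4)*(-1)]
  = (-1)*(-16) - (-3)*(6) + (-4)*(4) = 18
Dx = (-1)*[(-4)*2 - 2*4] - (-3)*[16*2 - 2*(-9)] + (-4)*[16*4 - (-4)*(-9)]
  = (-1)*(-16) - (-3)*(50) + (-4)*(28) = 54
Dy = (-1)*[16*2 - 2*(-9)] - (-1)*[2*2 - 2*(-1)] + (-4)*[2*(-9) - 16*(-1)]
  = (-1)*(50) - (-1)*(6) + (-4)*(-2) = -36
Dz = (-1)*[(-4)*(-9) - 16*4] - (-3)*[2*(-9) - 16*(-1)] + (-1)*[2*4 - (-4)*(-1)]
  = (-1)*(-28) - (-3)*(-2) + (-1)*(4) = 18
x = Dx/D = 54/18 = 3, y = Dy/D = -36/18 = -2, z = Dz/D = 18/18 = 1
Check eq1: (-1)(3) + (-3)(-2) + (-4)(1) = -1 = -1 ✓
Check eq2: (2)(3) + (-4)(-2) + (2)(1) = 16 = 16 ✓
Check eq3: (-1)(3) + (4)(-2) + (2)(1) = -9 = -9 ✓

x = 3, y = -2, z = 1


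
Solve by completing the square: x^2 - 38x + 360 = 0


Start: x^2 - 38x + 360 = 0
Move constant: x^2 - 38x = -360
Half of -38 is -19, squared is 361
Add 361 to both sides: x^2 - 38x + 361 = 1
(x - 19)^2 = 1
x - 19 = ±1
x = 19 + 1 = 20 or x = 19 - 1 = 18

x = 18, x = 20


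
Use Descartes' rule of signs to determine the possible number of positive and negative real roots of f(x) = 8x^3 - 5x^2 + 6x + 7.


Descartes' rule of signs:

For positive roots, count sign changes in f(x) = 8x^3 - 5x^2 + 6x + 7:
Signs of coefficients: +, -, +, +
Number of sign changes: 2
Possible positive real roots: 2, 0

For negative roots, examine f(-x) = -8x^3 - 5x^2 - 6x + 7:
Signs of coefficients: -, -, -, +
Number of sign changes: 1
Possible negative real roots: 1

Positive roots: 2 or 0; Negative roots: 1


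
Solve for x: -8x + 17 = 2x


Starting with: -8x + 17 = 2x
Move all x terms to left: (-8 - 2)x = 0 - 17
Simplify: -10x = -17
Divide both sides by -10: x = 17/10

x = 17/10


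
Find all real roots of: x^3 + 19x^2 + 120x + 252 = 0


Let p(x) = x^3 + 19x^2 + 120x + 252. By the rational root theorem (leading coefficient 1), any rational root is an integer divisor of 252: try ±1, ±2, ... in turn.
Test x = 1: value = 392 ≠ 0.
Test x = -1: value = 150 ≠ 0.
Test x = 2: value = 576 ≠ 0.
Test x = -2: value = 80 ≠ 0.
Test x = 3: value = 810 ≠ 0.
Test x = -3: value = 36 ≠ 0.
Test x = 4: value = 1100 ≠ 0.
Test x = -4: value = 12 ≠ 0.
Test x = 6: value = 1872 ≠ 0.
Test x = -6: value = 0 ✓, so (x + 6) is a factor.
Synthetic division by (x + 6): bring down 1; 1(-6) + 19 = 13; 13(-6) + 120 = 42; 42(-6) + 252 = 0 → quotient x^2 + 13x + 42, remainder 0.
Solve the quadratic x^2 + 13x + 42 = 0: discriminant = 13^2 - 4(1)(42) = 169 - 168 = 1.
sqrt(1) = 1, so x = (-13 ± 1)/2: x = -6 or x = -7.

x = -7, x = -6 (multiplicity 2)


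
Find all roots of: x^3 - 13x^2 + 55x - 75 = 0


Let p(x) = x^3 - 13x^2 + 55x - 75. By the rational root theorem (leading coefficient 1), any rational root is an integer divisor of 75: try ±1, ±2, ... in turn.
Test x = 1: value = -32 ≠ 0.
Test x = -1: value = -144 ≠ 0.
Test x = 3: value = 0 ✓, so (x - 3) is a factor.
Synthetic division by (x - 3): bring down 1; 1(3) - 13 = -10; (-10)(3) + 55 = 25; 25(3) - 75 = 0 → quotient x^2 - 10x + 25, remainder 0.
Solve the quadratic x^2 - 10x + 25 = 0: discriminant = (-10)^2 - 4(1)(25) = 100 - 100 = 0.
Discriminant = 0, so a double root: x = 10/2 = 5.
Collecting all roots found:

x = 3, x = 5 (multiplicity 2)


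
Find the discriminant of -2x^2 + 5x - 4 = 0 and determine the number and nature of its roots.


For ax^2 + bx + c = 0, discriminant D = b^2 - 4ac
Here a = -2, b = 5, c = -4
D = (5)^2 - 4(-2)(-4) = 25 - 32 = -7

D = -7 < 0
The equation has no real roots (2 complex conjugate roots).

Discriminant = -7, no real roots (2 complex conjugate roots)


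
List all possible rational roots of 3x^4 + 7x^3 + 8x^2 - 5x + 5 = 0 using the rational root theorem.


Rational root theorem: possible roots are ±p/q where:
  p divides the constant term (5): p ∈ {1, 5}
  q divides the leading coefficient (3): q ∈ {1, 3}

All possible rational roots: -5, -5/3, -1, -1/3, 1/3, 1, 5/3, 5

-5, -5/3, -1, -1/3, 1/3, 1, 5/3, 5


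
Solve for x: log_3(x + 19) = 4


Convert to exponential form: x + 19 = 3^4 = 81
x = 81 - 19 = 62
Check: log_3(62 + 19) = log_3(81) = log_3(81) = 4 ✓

x = 62


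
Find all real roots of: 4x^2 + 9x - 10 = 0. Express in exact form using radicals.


Using the quadratic formula: x = (-b ± sqrt(b^2 - 4ac)) / (2a)
Here a = 4, b = 9, c = -10
Discriminant = b^2 - 4ac = 9^2 - 4(4)(-10) = 81 + 160 = 241
Since discriminant = 241 > 0, there are two real roots.
x = (-9 ± sqrt(241)) / 8
Numerically: x ≈ 0.8155 or x ≈ -3.0655

x = (-9 + sqrt(241)) / 8 or x = (-9 - sqrt(241)) / 8


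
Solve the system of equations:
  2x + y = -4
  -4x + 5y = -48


Using Cramer's rule:
Determinant D = (2)(5) - (-4)(1) = 10 + 4 = 14
Dx = (-4)(5) - (-48)(1) = -20 + 48 = 28
Dy = (2)(-48) - (-4)(-4) = -96 - 16 = -112
x = Dx/D = 28/14 = 2
y = Dy/D = -112/14 = -8

x = 2, y = -8


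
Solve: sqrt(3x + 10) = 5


Square both sides: 3x + 10 = 5^2 = 25
3x = 25 - 10 = 15
x = 5
Check: sqrt(3*5 + 10) = sqrt(25) = 5 ✓

x = 5


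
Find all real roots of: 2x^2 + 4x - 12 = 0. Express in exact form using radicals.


Using the quadratic formula: x = (-b ± sqrt(b^2 - 4ac)) / (2a)
Here a = 2, b = 4, c = -12
Discriminant = b^2 - 4ac = 4^2 - 4(2)(-12) = 16 + 96 = 112
Since discriminant = 112 > 0, there are two real roots.
x = (-4 ± 4*sqrt(7)) / 4
Simplifying: x = -1 ± sqrt(7)
Numerically: x ≈ 1.6458 or x ≈ -3.6458

x = -1 + sqrt(7) or x = -1 - sqrt(7)


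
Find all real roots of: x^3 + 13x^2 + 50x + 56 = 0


Let p(x) = x^3 + 13x^2 + 50x + 56. By the rational root theorem (leading coefficient 1), any rational root is an integer divisor of 56: try ±1, ±2, ... in turn.
Test x = 1: value = 120 ≠ 0.
Test x = -1: value = 18 ≠ 0.
Test x = 2: value = 216 ≠ 0.
Test x = -2: value = 0 ✓, so (x + 2) is a factor.
Synthetic division by (x + 2): bring down 1; 1(-2) + 13 = 11; 11(-2) + 50 = 28; 28(-2) + 56 = 0 → quotient x^2 + 11x + 28, remainder 0.
Solve the quadratic x^2 + 11x + 28 = 0: discriminant = 11^2 - 4(1)(28) = 121 - 112 = 9.
sqrt(9) = 3, so x = (-11 ± 3)/2: x = -4 or x = -7.

x = -7, x = -4, x = -2


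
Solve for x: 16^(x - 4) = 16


Express both sides with the same base.
16 = 16^1
Since the bases match, equate exponents: x - 4 = 1
So x = 1 - (-4) = 5

x = 5


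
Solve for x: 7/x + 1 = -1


Subtract 1 from both sides: 7/x = -2
Multiply both sides by x: 7 = -2 * x
Divide by -2: x = -7/2

x = -7/2


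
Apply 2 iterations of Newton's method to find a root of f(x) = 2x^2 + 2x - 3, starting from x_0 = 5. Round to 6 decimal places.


Newton's method: x_(n+1) = x_n - f(x_n)/f'(x_n)
f(x) = 2x^2 + 2x - 3
f'(x) = 4x + 2

Iteration 1:
  f(5.000000) = 57.000000
  f'(5.000000) = 22.000000
  x_1 = 5.000000 - (57.000000)/(22.000000) = 2.409091

Iteration 2:
  f(2.409091) = 13.425620
  f'(2.409091) = 11.636364
  x_2 = 2.409091 - (13.425620)/(11.636364) = 1.255327

x_2 = 1.255327


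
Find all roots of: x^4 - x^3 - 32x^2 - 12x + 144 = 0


Let p(x) = x^4 - x^3 - 32x^2 - 12x + 144. By the rational root theorem (leading coefficient 1), any rational root is an integer divisor of 144: try ±1, ±2, ... in turn.
Test x = 1: value = 100 ≠ 0.
Test x = -1: value = 126 ≠ 0.
Test x = 2: value = 0 ✓, so (x - 2) is a factor.
Synthetic division by (x - 2): bring down 1; 1(2) - 1 = 1; 1(2) - 32 = -30; (-30)(2) - 12 = -72; (-72)(2) + 144 = 0 → quotient x^3 + x^2 - 30x - 72, remainder 0.
Continue with the quotient x^3 + x^2 - 30x - 72 (candidates must divide 72; re-test x = 2 first in case it repeats).
Test x = 2: value = -120 ≠ 0.
Test x = -2: value = -16 ≠ 0.
Test x = 3: value = -126 ≠ 0.
Test x = -3: value = 0 ✓, so (x + 3) is a factor.
Synthetic division by (x + 3): bring down 1; 1(-3) + 1 = -2; (-2)(-3) - 30 = -24; (-24)(-3) - 72 = 0 → quotient x^2 - 2x - 24, remainder 0.
Solve the quadratic x^2 - 2x - 24 = 0: discriminant = (-2)^2 - 4(1)(-24) = 4 + 96 = 100.
sqrt(100) = 10, so x = (2 ± 10)/2: x = 6 or x = -4.
Collecting all roots found:

x = -4, x = -3, x = 2, x = 6


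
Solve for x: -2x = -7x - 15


Starting with: -2x = -7x - 15
Move all x terms to left: (-2 + 7)x = -15 - 0
Simplify: 5x = -15
Divide both sides by 5: x = -3

x = -3


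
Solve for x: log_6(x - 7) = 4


Convert to exponential form: x - 7 = 6^4 = 1296
x = 1296 + 7 = 1303
Check: log_6(1303 - 7) = log_6(1296) = log_6(1296) = 4 ✓

x = 1303


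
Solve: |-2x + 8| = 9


An absolute value equation |expr| = 9 gives two cases:
Case 1: -2x + 8 = 9
  -2x = 1, so x = -1/2
Case 2: -2x + 8 = -9
  -2x = -17, so x = 17/2

x = -1/2, x = 17/2


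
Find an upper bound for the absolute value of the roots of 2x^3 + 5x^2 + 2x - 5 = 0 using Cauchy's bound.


Cauchy's bound: all roots r satisfy |r| <= 1 + max(|a_i/a_n|) for i = 0,...,n-1
where a_n is the leading coefficient.

Coefficients: [2, 5, 2, -5]
Leading coefficient a_n = 2
Ratios |a_i/a_n|: 5/2, 1, 5/2
Maximum ratio: 5/2
Cauchy's bound: |r| <= 1 + 5/2 = 7/2

Upper bound = 7/2


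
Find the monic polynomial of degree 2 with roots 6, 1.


A monic polynomial with roots 6, 1 is:
p(x) = (x - 6)(x - 1)
After multiplying by (x - 6): x - 6
After multiplying by (x - 1): x^2 - 7x + 6

x^2 - 7x + 6


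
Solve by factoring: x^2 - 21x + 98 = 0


We need two numbers that multiply to 98 and add to -21.
Those numbers are -14 and -7 (since (-14) * (-7) = 98 and (-14) + (-7) = -21).
So x^2 - 21x + 98 = (x - 14)(x - 7) = 0
Setting each factor to zero: x = 14 or x = 7

x = 7, x = 14


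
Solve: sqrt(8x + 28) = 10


Square both sides: 8x + 28 = 10^2 = 100
8x = 100 - 28 = 72
x = 9
Check: sqrt(8*9 + 28) = sqrt(100) = 10 ✓

x = 9


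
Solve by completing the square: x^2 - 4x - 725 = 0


Start: x^2 - 4x - 725 = 0
Move constant: x^2 - 4x = 725
Half of -4 is -2, squared is 4
Add 4 to both sides: x^2 - 4x + 4 = 729
(x - 2)^2 = 729
x - 2 = ±27
x = 2 + 27 = 29 or x = 2 - 27 = -25

x = -25, x = 29


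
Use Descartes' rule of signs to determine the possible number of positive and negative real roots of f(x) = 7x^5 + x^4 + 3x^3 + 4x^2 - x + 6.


Descartes' rule of signs:

For positive roots, count sign changes in f(x) = 7x^5 + x^4 + 3x^3 + 4x^2 - x + 6:
Signs of coefficients: +, +, +, +, -, +
Number of sign changes: 2
Possible positive real roots: 2, 0

For negative roots, examine f(-x) = -7x^5 + x^4 - 3x^3 + 4x^2 + x + 6:
Signs of coefficients: -, +, -, +, +, +
Number of sign changes: 3
Possible negative real roots: 3, 1

Positive roots: 2 or 0; Negative roots: 3 or 1


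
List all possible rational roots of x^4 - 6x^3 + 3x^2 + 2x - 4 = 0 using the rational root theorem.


Rational root theorem: possible roots are ±p/q where:
  p divides the constant term (-4): p ∈ {1, 2, 4}
  q divides the leading coefficient (1): q ∈ {1}

All possible rational roots: -4, -2, -1, 1, 2, 4

-4, -2, -1, 1, 2, 4


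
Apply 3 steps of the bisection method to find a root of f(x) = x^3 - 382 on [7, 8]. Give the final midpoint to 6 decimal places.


f(x) = x^3 - 382
f(7) = -39 < 0
f(8) = 130 > 0

Step 1: midpoint = (7.000000 + 8.000000)/2 = 7.500000
  f(7.500000) = 39.875000
  f(mid) > 0, so root is in [7.000000, 7.500000]

Step 2: midpoint = (7.000000 + 7.500000)/2 = 7.250000
  f(7.250000) = -0.921875
  f(mid) < 0, so root is in [7.250000, 7.500000]

Step 3: midpoint = (7.250000 + 7.500000)/2 = 7.375000
  f(7.375000) = 19.130859
  f(mid) > 0, so root is in [7.250000, 7.375000]

midpoint = 7.375000


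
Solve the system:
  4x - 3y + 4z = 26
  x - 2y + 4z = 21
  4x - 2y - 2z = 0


Using Cramer's rule. Expand each determinant along the first row.
D  = 4*[(-2)*(-2) - 4*(-2)] - (-3)*[1*(-2) - 4*4] + 4*[1*(-2) - (-2)*4]
  = 4*(12) - (-3)*(-18) + 4*(6) = 18
Dx = 26*[(-2)*(-2) - 4*(-2)] - (-3)*[21*(-2) - 4*0] + 4*[21*(-2) - (-2)*0]
  = 26*(12) - (-3)*(-42) + 4*(-42) = 18
Dy = 4*[21*(-2) - 4*0] - 26*[1*(-2) - 4*4] + 4*[1*0 - 21*4]
  = 4*(-42) - 26*(-18) + 4*(-84) = -36
Dz = 4*[(-2)*0 - 21*(-2)] - (-3)*[1*0 - 21*4] + 26*[1*(-2) - (-2)*4]
  = 4*(42) - (-3)*(-84) + 26*(6) = 72
x = Dx/D = 18/18 = 1, y = Dy/D = -36/18 = -2, z = Dz/D = 72/18 = 4
Check eq1: (4)(1) + (-3)(-2) + (4)(4) = 26 = 26 ✓
Check eq2: (1)(1) + (-2)(-2) + (4)(4) = 21 = 21 ✓
Check eq3: (4)(1) + (-2)(-2) + (-2)(4) = 0 = 0 ✓

x = 1, y = -2, z = 4


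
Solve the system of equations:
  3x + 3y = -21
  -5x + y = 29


Using Cramer's rule:
Determinant D = (3)(1) - (-5)(3) = 3 + 15 = 18
Dx = (-21)(1) - (29)(3) = -21 - 87 = -108
Dy = (3)(29) - (-5)(-21) = 87 - 105 = -18
x = Dx/D = -108/18 = -6
y = Dy/D = -18/18 = -1

x = -6, y = -1


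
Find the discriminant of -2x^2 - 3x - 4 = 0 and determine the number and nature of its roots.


For ax^2 + bx + c = 0, discriminant D = b^2 - 4ac
Here a = -2, b = -3, c = -4
D = (-3)^2 - 4(-2)(-4) = 9 - 32 = -23

D = -23 < 0
The equation has no real roots (2 complex conjugate roots).

Discriminant = -23, no real roots (2 complex conjugate roots)


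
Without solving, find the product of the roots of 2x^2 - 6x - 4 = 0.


By Vieta's formulas for ax^2 + bx + c = 0:
  Sum of roots = -b/a
  Product of roots = c/a

Here a = 2, b = -6, c = -4
Sum = -(-6)/2 = 3
Product = -4/2 = -2

Product = -2


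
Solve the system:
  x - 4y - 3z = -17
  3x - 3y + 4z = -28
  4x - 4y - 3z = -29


Using Cramer's rule. Expand each determinant along the first row.
D  = 1*[(-3)*(-3) - 4*(-4)] - (-4)*[3*(-3) - 4*4] + (-3)*[3*(-4) - (-3)*4]
  = 1*(25) - (-4)*(-25) + (-3)*(0) = -75
Dx = (-17)*[(-3)*(-3) - 4*(-4)] - (-4)*[(-28)*(-3) - 4*(-29)] + (-3)*[(-28)*(-4) - (-3)*(-29)]
  = (-17)*(25) - (-4)*(200) + (-3)*(25) = 300
Dy = 1*[(-28)*(-3) - 4*(-29)] - (-17)*[3*(-3) - 4*4] + (-3)*[3*(-29) - (-28)*4]
  = 1*(200) - (-17)*(-25) + (-3)*(25) = -300
Dz = 1*[(-3)*(-29) - (-28)*(-4)] - (-4)*[3*(-29) - (-28)*4] + (-17)*[3*(-4) - (-3)*4]
  = 1*(-25) - (-4)*(25) + (-17)*(0) = 75
x = Dx/D = 300/-75 = -4, y = Dy/D = -300/-75 = 4, z = Dz/D = 75/-75 = -1
Check eq1: (1)(-4) + (-4)(4) + (-3)(-1) = -17 = -17 ✓
Check eq2: (3)(-4) + (-3)(4) + (4)(-1) = -28 = -28 ✓
Check eq3: (4)(-4) + (-4)(4) + (-3)(-1) = -29 = -29 ✓

x = -4, y = 4, z = -1


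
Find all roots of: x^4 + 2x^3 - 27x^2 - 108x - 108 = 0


Let p(x) = x^4 + 2x^3 - 27x^2 - 108x - 108. By the rational root theorem (leading coefficient 1), any rational root is an integer divisor of 108: try ±1, ±2, ... in turn.
Test x = 1: value = -240 ≠ 0.
Test x = -1: value = -28 ≠ 0.
Test x = 2: value = -400 ≠ 0.
Test x = -2: value = 0 ✓, so (x + 2) is a factor.
Synthetic division by (x + 2): bring down 1; 1(-2) + 2 = 0; 0(-2) - 27 = -27; (-27)(-2) - 108 = -54; (-54)(-2) - 108 = 0 → quotient x^3 - 27x - 54, remainder 0.
Continue with the quotient x^3 - 27x - 54 (candidates must divide 54; re-test x = -2 first in case it repeats).
Test x = -2: value = -8 ≠ 0.
Test x = 3: value = -108 ≠ 0.
Test x = -3: value = 0 ✓, so (x + 3) is a factor.
Synthetic division by (x + 3): bring down 1; 1(-3) + 0 = -3; (-3)(-3) - 27 = -18; (-18)(-3) - 54 = 0 → quotient x^2 - 3x - 18, remainder 0.
Solve the quadratic x^2 - 3x - 18 = 0: discriminant = (-3)^2 - 4(1)(-18) = 9 + 72 = 81.
sqrt(81) = 9, so x = (3 ± 9)/2: x = 6 or x = -3.
Collecting all roots found:

x = -3 (multiplicity 2), x = -2, x = 6


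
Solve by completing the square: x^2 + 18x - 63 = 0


Start: x^2 + 18x - 63 = 0
Move constant: x^2 + 18x = 63
Half of 18 is 9, squared is 81
Add 81 to both sides: x^2 + 18x + 81 = 144
(x + 9)^2 = 144
x + 9 = ±12
x = -9 + 12 = 3 or x = -9 - 12 = -21

x = -21, x = 3


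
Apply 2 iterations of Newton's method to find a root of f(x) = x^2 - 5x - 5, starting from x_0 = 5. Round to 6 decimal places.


Newton's method: x_(n+1) = x_n - f(x_n)/f'(x_n)
f(x) = x^2 - 5x - 5
f'(x) = 2x - 5

Iteration 1:
  f(5.000000) = -5.000000
  f'(5.000000) = 5.000000
  x_1 = 5.000000 - (-5.000000)/(5.000000) = 6.000000

Iteration 2:
  f(6.000000) = 1.000000
  f'(6.000000) = 7.000000
  x_2 = 6.000000 - (1.000000)/(7.000000) = 5.857143

x_2 = 5.857143


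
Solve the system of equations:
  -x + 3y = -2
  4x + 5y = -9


Using Cramer's rule:
Determinant D = (-1)(5) - (4)(3) = -5 - 12 = -17
Dx = (-2)(5) - (-9)(3) = -10 + 27 = 17
Dy = (-1)(-9) - (4)(-2) = 9 + 8 = 17
x = Dx/D = 17/-17 = -1
y = Dy/D = 17/-17 = -1

x = -1, y = -1


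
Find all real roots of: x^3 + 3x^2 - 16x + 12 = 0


Let p(x) = x^3 + 3x^2 - 16x + 12. By the rational root theorem (leading coefficient 1), any rational root is an integer divisor of 12: try ±1, ±2, ... in turn.
Test x = 1: value = 0 ✓, so (x - 1) is a factor.
Synthetic division by (x - 1): bring down 1; 1(1) + 3 = 4; 4(1) - 16 = -12; (-12)(1) + 12 = 0 → quotient x^2 + 4x - 12, remainder 0.
Solve the quadratic x^2 + 4x - 12 = 0: discriminant = 4^2 - 4(1)(-12) = 16 + 48 = 64.
sqrt(64) = 8, so x = (-4 ± 8)/2: x = 2 or x = -6.

x = -6, x = 1, x = 2


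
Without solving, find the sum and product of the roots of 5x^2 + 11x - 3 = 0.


By Vieta's formulas for ax^2 + bx + c = 0:
  Sum of roots = -b/a
  Product of roots = c/a

Here a = 5, b = 11, c = -3
Sum = -(11)/5 = -11/5
Product = -3/5 = -3/5

Sum = -11/5, Product = -3/5


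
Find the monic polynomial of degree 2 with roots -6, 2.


A monic polynomial with roots -6, 2 is:
p(x) = (x + 6)(x - 2)
After multiplying by (x + 6): x + 6
After multiplying by (x - 2): x^2 + 4x - 12

x^2 + 4x - 12


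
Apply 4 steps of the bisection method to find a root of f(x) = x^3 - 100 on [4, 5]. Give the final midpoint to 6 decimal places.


f(x) = x^3 - 100
f(4) = -36 < 0
f(5) = 25 > 0

Step 1: midpoint = (4.000000 + 5.000000)/2 = 4.500000
  f(4.500000) = -8.875000
  f(mid) < 0, so root is in [4.500000, 5.000000]

Step 2: midpoint = (4.500000 + 5.000000)/2 = 4.750000
  f(4.750000) = 7.171875
  f(mid) > 0, so root is in [4.500000, 4.750000]

Step 3: midpoint = (4.500000 + 4.750000)/2 = 4.625000
  f(4.625000) = -1.068359
  f(mid) < 0, so root is in [4.625000, 4.750000]

Step 4: midpoint = (4.625000 + 4.750000)/2 = 4.687500
  f(4.687500) = 2.996826
  f(mid) > 0, so root is in [4.625000, 4.687500]

midpoint = 4.687500


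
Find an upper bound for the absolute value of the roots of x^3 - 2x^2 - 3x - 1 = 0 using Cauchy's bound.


Cauchy's bound: all roots r satisfy |r| <= 1 + max(|a_i/a_n|) for i = 0,...,n-1
where a_n is the leading coefficient.

Coefficients: [1, -2, -3, -1]
Leading coefficient a_n = 1
Ratios |a_i/a_n|: 2, 3, 1
Maximum ratio: 3
Cauchy's bound: |r| <= 1 + 3 = 4

Upper bound = 4


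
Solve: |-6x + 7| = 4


An absolute value equation |expr| = 4 gives two cases:
Case 1: -6x + 7 = 4
  -6x = -3, so x = 1/2
Case 2: -6x + 7 = -4
  -6x = -11, so x = 11/6

x = 1/2, x = 11/6


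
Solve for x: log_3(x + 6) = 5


Convert to exponential form: x + 6 = 3^5 = 243
x = 243 - 6 = 237
Check: log_3(237 + 6) = log_3(243) = log_3(243) = 5 ✓

x = 237


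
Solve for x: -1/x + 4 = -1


Subtract 4 from both sides: -1/x = -5
Multiply both sides by x: -1 = -5 * x
Divide by -5: x = 1/5

x = 1/5


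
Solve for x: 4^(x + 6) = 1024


Express both sides with the same base.
1024 = 4^5
Since the bases match, equate exponents: x + 6 = 5
So x = 5 - (6) = -1

x = -1


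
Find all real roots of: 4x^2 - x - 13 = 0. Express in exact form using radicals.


Using the quadratic formula: x = (-b ± sqrt(b^2 - 4ac)) / (2a)
Here a = 4, b = -1, c = -13
Discriminant = b^2 - 4ac = (-1)^2 - 4(4)(-13) = 1 + 208 = 209
Since discriminant = 209 > 0, there are two real roots.
x = (1 ± sqrt(209)) / 8
Numerically: x ≈ 1.9321 or x ≈ -1.6821

x = (1 + sqrt(209)) / 8 or x = (1 - sqrt(209)) / 8


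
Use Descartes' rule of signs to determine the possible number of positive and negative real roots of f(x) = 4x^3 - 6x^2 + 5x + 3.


Descartes' rule of signs:

For positive roots, count sign changes in f(x) = 4x^3 - 6x^2 + 5x + 3:
Signs of coefficients: +, -, +, +
Number of sign changes: 2
Possible positive real roots: 2, 0

For negative roots, examine f(-x) = -4x^3 - 6x^2 - 5x + 3:
Signs of coefficients: -, -, -, +
Number of sign changes: 1
Possible negative real roots: 1

Positive roots: 2 or 0; Negative roots: 1


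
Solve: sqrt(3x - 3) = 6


Square both sides: 3x - 3 = 6^2 = 36
3x = 36 + 3 = 39
x = 13
Check: sqrt(3*13 - 3) = sqrt(36) = 6 ✓

x = 13


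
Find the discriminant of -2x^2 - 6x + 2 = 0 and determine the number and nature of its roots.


For ax^2 + bx + c = 0, discriminant D = b^2 - 4ac
Here a = -2, b = -6, c = 2
D = (-6)^2 - 4(-2)(2) = 36 + 16 = 52

D = 52 > 0 but not a perfect square
The equation has 2 distinct real irrational roots.

Discriminant = 52, 2 distinct real irrational roots


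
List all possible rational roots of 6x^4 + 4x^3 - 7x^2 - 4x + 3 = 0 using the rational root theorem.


Rational root theorem: possible roots are ±p/q where:
  p divides the constant term (3): p ∈ {1, 3}
  q divides the leading coefficient (6): q ∈ {1, 2, 3, 6}

All possible rational roots: -3, -3/2, -1, -1/2, -1/3, -1/6, 1/6, 1/3, 1/2, 1, 3/2, 3

-3, -3/2, -1, -1/2, -1/3, -1/6, 1/6, 1/3, 1/2, 1, 3/2, 3


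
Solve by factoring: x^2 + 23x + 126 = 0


We need two numbers that multiply to 126 and add to 23.
Those numbers are 14 and 9 (since 14 * 9 = 126 and 14 + 9 = 23).
So x^2 + 23x + 126 = (x + 14)(x + 9) = 0
Setting each factor to zero: x = -14 or x = -9

x = -14, x = -9


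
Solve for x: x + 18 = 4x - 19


Starting with: x + 18 = 4x - 19
Move all x terms to left: (1 - 4)x = -19 - 18
Simplify: -3x = -37
Divide both sides by -3: x = 37/3

x = 37/3


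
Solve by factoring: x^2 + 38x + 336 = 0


We need two numbers that multiply to 336 and add to 38.
Those numbers are 14 and 24 (since 14 * 24 = 336 and 14 + 24 = 38).
So x^2 + 38x + 336 = (x + 14)(x + 24) = 0
Setting each factor to zero: x = -14 or x = -24

x = -24, x = -14


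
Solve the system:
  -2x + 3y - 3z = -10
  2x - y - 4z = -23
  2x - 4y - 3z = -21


Using Cramer's rule. Expand each determinant along the first row.
D  = (-2)*[(-1)*(-3) - (-4)*(-4)] - 3*[2*(-3) - (-4)*2] + (-3)*[2*(-4) - (-1)*2]
  = (-2)*(-13) - 3*(2) + (-3)*(-6) = 38
Dx = (-10)*[(-1)*(-3) - (-4)*(-4)] - 3*[(-23)*(-3) - (-4)*(-21)] + (-3)*[(-23)*(-4) - (-1)*(-21)]
  = (-10)*(-13) - 3*(-15) + (-3)*(71) = -38
Dy = (-2)*[(-23)*(-3) - (-4)*(-21)] - (-10)*[2*(-3) - (-4)*2] + (-3)*[2*(-21) - (-23)*2]
  = (-2)*(-15) - (-10)*(2) + (-3)*(4) = 38
Dz = (-2)*[(-1)*(-21) - (-23)*(-4)] - 3*[2*(-21) - (-23)*2] + (-10)*[2*(-4) - (-1)*2]
  = (-2)*(-71) - 3*(4) + (-10)*(-6) = 190
x = Dx/D = -38/38 = -1, y = Dy/D = 38/38 = 1, z = Dz/D = 190/38 = 5
Check eq1: (-2)(-1) + (3)(1) + (-3)(5) = -10 = -10 ✓
Check eq2: (2)(-1) + (-1)(1) + (-4)(5) = -23 = -23 ✓
Check eq3: (2)(-1) + (-4)(1) + (-3)(5) = -21 = -21 ✓

x = -1, y = 1, z = 5


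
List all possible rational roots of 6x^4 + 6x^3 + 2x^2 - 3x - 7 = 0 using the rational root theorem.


Rational root theorem: possible roots are ±p/q where:
  p divides the constant term (-7): p ∈ {1, 7}
  q divides the leading coefficient (6): q ∈ {1, 2, 3, 6}

All possible rational roots: -7, -7/2, -7/3, -7/6, -1, -1/2, -1/3, -1/6, 1/6, 1/3, 1/2, 1, 7/6, 7/3, 7/2, 7

-7, -7/2, -7/3, -7/6, -1, -1/2, -1/3, -1/6, 1/6, 1/3, 1/2, 1, 7/6, 7/3, 7/2, 7


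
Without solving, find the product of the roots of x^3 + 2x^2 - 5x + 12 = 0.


By Vieta's formulas for x^3 + bx^2 + cx + d = 0:
  r1 + r2 + r3 = -b/a = -2
  r1*r2 + r1*r3 + r2*r3 = c/a = -5
  r1*r2*r3 = -d/a = -12


Product = -12


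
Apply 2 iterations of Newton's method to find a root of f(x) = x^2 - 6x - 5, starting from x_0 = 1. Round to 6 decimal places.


Newton's method: x_(n+1) = x_n - f(x_n)/f'(x_n)
f(x) = x^2 - 6x - 5
f'(x) = 2x - 6

Iteration 1:
  f(1.000000) = -10.000000
  f'(1.000000) = -4.000000
  x_1 = 1.000000 - (-10.000000)/(-4.000000) = -1.500000

Iteration 2:
  f(-1.500000) = 6.250000
  f'(-1.500000) = -9.000000
  x_2 = -1.500000 - (6.250000)/(-9.000000) = -0.805556

x_2 = -0.805556


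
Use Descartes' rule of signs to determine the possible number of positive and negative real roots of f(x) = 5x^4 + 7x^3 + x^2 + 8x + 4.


Descartes' rule of signs:

For positive roots, count sign changes in f(x) = 5x^4 + 7x^3 + x^2 + 8x + 4:
Signs of coefficients: +, +, +, +, +
Number of sign changes: 0
Possible positive real roots: 0

For negative roots, examine f(-x) = 5x^4 - 7x^3 + x^2 - 8x + 4:
Signs of coefficients: +, -, +, -, +
Number of sign changes: 4
Possible negative real roots: 4, 2, 0

Positive roots: 0; Negative roots: 4 or 2 or 0


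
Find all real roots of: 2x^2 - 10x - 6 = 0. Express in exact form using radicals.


Using the quadratic formula: x = (-b ± sqrt(b^2 - 4ac)) / (2a)
Here a = 2, b = -10, c = -6
Discriminant = b^2 - 4ac = (-10)^2 - 4(2)(-6) = 100 + 48 = 148
Since discriminant = 148 > 0, there are two real roots.
x = (10 ± 2*sqrt(37)) / 4
Simplifying: x = (5 ± sqrt(37)) / 2
Numerically: x ≈ 5.5414 or x ≈ -0.5414

x = (5 + sqrt(37)) / 2 or x = (5 - sqrt(37)) / 2


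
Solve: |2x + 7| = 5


An absolute value equation |expr| = 5 gives two cases:
Case 1: 2x + 7 = 5
  2x = -2, so x = -1
Case 2: 2x + 7 = -5
  2x = -12, so x = -6

x = -6, x = -1


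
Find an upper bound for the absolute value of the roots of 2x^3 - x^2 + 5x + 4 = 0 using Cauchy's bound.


Cauchy's bound: all roots r satisfy |r| <= 1 + max(|a_i/a_n|) for i = 0,...,n-1
where a_n is the leading coefficient.

Coefficients: [2, -1, 5, 4]
Leading coefficient a_n = 2
Ratios |a_i/a_n|: 1/2, 5/2, 2
Maximum ratio: 5/2
Cauchy's bound: |r| <= 1 + 5/2 = 7/2

Upper bound = 7/2


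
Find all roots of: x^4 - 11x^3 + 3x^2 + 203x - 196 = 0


Let p(x) = x^4 - 11x^3 + 3x^2 + 203x - 196. By the rational root theorem (leading coefficient 1), any rational root is an integer divisor of 196: try ±1, ±2, ... in turn.
Test x = 1: value = 0 ✓, so (x - 1) is a factor.
Synthetic division by (x - 1): bring down 1; 1(1) - 11 = -10; (-10)(1) + 3 = -7; (-7)(1) + 203 = 196; 196(1) - 196 = 0 → quotient x^3 - 10x^2 - 7x + 196, remainder 0.
Continue with the quotient x^3 - 10x^2 - 7x + 196 (candidates must divide 196; re-test x = 1 first in case it repeats).
Test x = 1: value = 180 ≠ 0.
Test x = -1: value = 192 ≠ 0.
Test x = 2: value = 150 ≠ 0.
Test x = -2: value = 162 ≠ 0.
Test x = 4: value = 72 ≠ 0.
Test x = -4: value = 0 ✓, so (x + 4) is a factor.
Synthetic division by (x + 4): bring down 1; 1(-4) - 10 = -14; (-14)(-4) - 7 = 49; 49(-4) + 196 = 0 → quotient x^2 - 14x + 49, remainder 0.
Solve the quadratic x^2 - 14x + 49 = 0: discriminant = (-14)^2 - 4(1)(49) = 196 - 196 = 0.
Discriminant = 0, so a double root: x = 14/2 = 7.
Collecting all roots found:

x = -4, x = 1, x = 7 (multiplicity 2)


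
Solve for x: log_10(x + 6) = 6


Convert to exponential form: x + 6 = 10^6 = 1000000
x = 1000000 - 6 = 999994
Check: log_10(999994 + 6) = log_10(1000000) = log_10(1000000) = 6 ✓

x = 999994


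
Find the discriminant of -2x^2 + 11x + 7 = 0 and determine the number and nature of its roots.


For ax^2 + bx + c = 0, discriminant D = b^2 - 4ac
Here a = -2, b = 11, c = 7
D = (11)^2 - 4(-2)(7) = 121 + 56 = 177

D = 177 > 0 but not a perfect square
The equation has 2 distinct real irrational roots.

Discriminant = 177, 2 distinct real irrational roots


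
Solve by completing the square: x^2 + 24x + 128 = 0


Start: x^2 + 24x + 128 = 0
Move constant: x^2 + 24x = -128
Half of 24 is 12, squared is 144
Add 144 to both sides: x^2 + 24x + 144 = 16
(x + 12)^2 = 16
x + 12 = ±4
x = -12 + 4 = -8 or x = -12 - 4 = -16

x = -16, x = -8


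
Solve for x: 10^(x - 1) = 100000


Express both sides with the same base.
100000 = 10^5
Since the bases match, equate exponents: x - 1 = 5
So x = 5 - (-1) = 6

x = 6


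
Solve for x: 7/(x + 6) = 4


Multiply both sides by (x + 6): 7 = 4(x + 6)
Distribute: 7 = 4x + 24
4x = 7 - 24 = -17
x = -17/4

x = -17/4


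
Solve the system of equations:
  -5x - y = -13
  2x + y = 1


Using Cramer's rule:
Determinant D = (-5)(1) - (2)(-1) = -5 + 2 = -3
Dx = (-13)(1) - (1)(-1) = -13 + 1 = -12
Dy = (-5)(1) - (2)(-13) = -5 + 26 = 21
x = Dx/D = -12/-3 = 4
y = Dy/D = 21/-3 = -7

x = 4, y = -7


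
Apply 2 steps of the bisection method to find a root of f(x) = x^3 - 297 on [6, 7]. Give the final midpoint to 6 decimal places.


f(x) = x^3 - 297
f(6) = -81 < 0
f(7) = 46 > 0

Step 1: midpoint = (6.000000 + 7.000000)/2 = 6.500000
  f(6.500000) = -22.375000
  f(mid) < 0, so root is in [6.500000, 7.000000]

Step 2: midpoint = (6.500000 + 7.000000)/2 = 6.750000
  f(6.750000) = 10.546875
  f(mid) > 0, so root is in [6.500000, 6.750000]

midpoint = 6.750000


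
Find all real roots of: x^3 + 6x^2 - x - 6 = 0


Let p(x) = x^3 + 6x^2 - x - 6. By the rational root theorem (leading coefficient 1), any rational root is an integer divisor of 6: try ±1, ±2, ... in turn.
Test x = 1: value = 0 ✓, so (x - 1) is a factor.
Synthetic division by (x - 1): bring down 1; 1(1) + 6 = 7; 7(1) - 1 = 6; 6(1) - 6 = 0 → quotient x^2 + 7x + 6, remainder 0.
Solve the quadratic x^2 + 7x + 6 = 0: discriminant = 7^2 - 4(1)(6) = 49 - 24 = 25.
sqrt(25) = 5, so x = (-7 ± 5)/2: x = -1 or x = -6.

x = -6, x = -1, x = 1
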